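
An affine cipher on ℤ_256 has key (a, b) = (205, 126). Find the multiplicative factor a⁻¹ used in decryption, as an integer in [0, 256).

Apply the Euclidean algorithm to 256 and 205:
256 = 1*205 + 51
205 = 4*51 + 1
51 = 51*1 + 0
The gcd is 1. Working backward:
1 = 205 − 4·51
1 = −4·256 + 5·205
So 205·5 ≡ 1 (mod 256).

5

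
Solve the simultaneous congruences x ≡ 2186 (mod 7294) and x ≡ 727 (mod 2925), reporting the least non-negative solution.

Write x = 2186 + 7294·k. Then 7294·k ≡ 727 − 2186 ≡ 1466 (mod 2925).
Need 7294⁻¹ mod 2925. Extended Euclid on (2925, 1444):
2925 = 2×1444 + 37
1444 = 39×37 + 1
37 = 37×1 + 0
Back-substitute:
1 = 1444 − 39·37
1 = −39·2925 + 79·1444
7294⁻¹ ≡ 79 (mod 2925), so k ≡ 79·1466 ≡ 1739 (mod 2925).
x = 2186 + 7294·1739 = 12686452.

12686452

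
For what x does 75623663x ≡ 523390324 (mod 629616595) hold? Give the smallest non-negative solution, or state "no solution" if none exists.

First find gcd(75623663, 629616595):
629616595 = 8·75623663 + 24627291
75623663 = 3·24627291 + 1741790
24627291 = 14·1741790 + 242231
1741790 = 7·242231 + 46173
242231 = 5·46173 + 11366
46173 = 4·11366 + 709
11366 = 16·709 + 22
709 = 32·22 + 5
22 = 4·5 + 2
5 = 2·2 + 1
2 = 2·1 + 0
gcd = 1, so a unique solution mod 629616595 exists.
Back-substitute for the Bézout coefficients:
1 = 5 − 2·2
1 = −2·22 + 9·5
1 = 9·709 − 290·22
1 = −290·11366 + 4649·709
1 = 4649·46173 − 18886·11366
1 = −18886·242231 + 99079·46173
1 = 99079·1741790 − 712439·242231
1 = −712439·24627291 + 10073225·1741790
1 = 10073225·75623663 − 30932114·24627291
1 = −30932114·629616595 + 257530137·75623663
So 75623663·(257530137) ≡ 1 (mod 629616595), giving 75623663⁻¹ ≡ 257530137.
x ≡ 75623663⁻¹·523390324 ≡ 257530137·523390324 ≡ 307246848 (mod 629616595).

307246848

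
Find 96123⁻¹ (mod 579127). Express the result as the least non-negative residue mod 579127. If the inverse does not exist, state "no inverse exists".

270534

gcd(579127, 96123) by repeated division:
579127 = 6×96123 + 2389
96123 = 40×2389 + 563
2389 = 4×563 + 137
563 = 4×137 + 15
137 = 9×15 + 2
15 = 7×2 + 1
2 = 2×1 + 0
gcd = 1, so the inverse exists. Back-substitute:
1 = 15 − 7·2
1 = −7·137 + 64·15
1 = 64·563 − 263·137
1 = −263·2389 + 1116·563
1 = 1116·96123 − 44903·2389
1 = −44903·579127 + 270534·96123
So 96123·270534 ≡ 1 (mod 579127).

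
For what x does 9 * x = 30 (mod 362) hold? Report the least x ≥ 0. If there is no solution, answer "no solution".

First find gcd(9, 362):
362 = 40·9 + 2
9 = 4·2 + 1
2 = 2·1 + 0
gcd = 1, so a unique solution mod 362 exists.
Back-substitute for the Bézout coefficients:
1 = 9 − 4·2
1 = −4·362 + 161·9
So 9·(161) ≡ 1 (mod 362), giving 9⁻¹ ≡ 161.
x ≡ 9⁻¹·30 ≡ 161·30 ≡ 124 (mod 362).

124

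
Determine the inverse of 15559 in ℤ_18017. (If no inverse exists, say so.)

Apply the Euclidean algorithm to 18017 and 15559:
18017 = 1·15559 + 2458
15559 = 6·2458 + 811
2458 = 3·811 + 25
811 = 32·25 + 11
25 = 2·11 + 3
11 = 3·3 + 2
3 = 1·2 + 1
2 = 2·1 + 0
gcd = 1, so the inverse exists. Back-substitute:
1 = 3 − 2
1 = −11 + 4·3
1 = 4·25 − 9·11
1 = −9·811 + 292·25
1 = 292·2458 − 885·811
1 = −885·15559 + 5602·2458
1 = 5602·18017 − 6487·15559
So 15559·(-6487) ≡ 1 (mod 18017), and -6487 ≡ 11530 (mod 18017).

11530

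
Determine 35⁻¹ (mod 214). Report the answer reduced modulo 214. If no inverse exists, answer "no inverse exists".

159

Extended Euclidean algorithm:
214 = 6×35 + 4
35 = 8×4 + 3
4 = 1×3 + 1
3 = 3×1 + 0
The gcd is 1. Working backward:
1 = 4 − 3
1 = −35 + 9·4
1 = 9·214 − 55·35
Hence 35⁻¹ ≡ -55 ≡ 159 (mod 214).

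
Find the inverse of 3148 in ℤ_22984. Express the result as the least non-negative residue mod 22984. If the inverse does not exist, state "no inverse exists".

Euclidean algorithm on 22984, 3148:
22984 = 7×3148 + 948
3148 = 3×948 + 304
948 = 3×304 + 36
304 = 8×36 + 16
36 = 2×16 + 4
16 = 4×4 + 0
gcd(3148, 22984) = 4 ≠ 1, so 3148 has no multiplicative inverse modulo 22984.

no inverse exists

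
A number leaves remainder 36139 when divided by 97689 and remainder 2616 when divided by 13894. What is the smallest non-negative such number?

162492946

Write x = 36139 + 97689·k. Then 97689·k ≡ 2616 − 36139 ≡ 8159 (mod 13894).
Need 97689⁻¹ mod 13894. Extended Euclid on (13894, 431):
13894 = 32·431 + 102
431 = 4·102 + 23
102 = 4·23 + 10
23 = 2·10 + 3
10 = 3·3 + 1
3 = 3·1 + 0
Back-substitute:
1 = 10 − 3·3
1 = −3·23 + 7·10
1 = 7·102 − 31·23
1 = −31·431 + 131·102
1 = 131·13894 − 4223·431
97689⁻¹ ≡ 9671 (mod 13894), so k ≡ 9671·8159 ≡ 1663 (mod 13894).
x = 36139 + 97689·1663 = 162492946.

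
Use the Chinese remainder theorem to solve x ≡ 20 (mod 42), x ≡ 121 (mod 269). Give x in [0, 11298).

11150

Write x = 20 + 42·k. Then 42·k ≡ 121 − 20 ≡ 101 (mod 269).
Need 42⁻¹ mod 269. Extended Euclid on (269, 42):
269 = 6*42 + 17
42 = 2*17 + 8
17 = 2*8 + 1
8 = 8*1 + 0
Back-substitute:
1 = 17 − 2·8
1 = −2·42 + 5·17
1 = 5·269 − 32·42
42⁻¹ ≡ 237 (mod 269), so k ≡ 237·101 ≡ 265 (mod 269).
x = 20 + 42·265 = 11150.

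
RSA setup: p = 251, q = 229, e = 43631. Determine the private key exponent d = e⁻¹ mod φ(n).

φ(n) = (p−1)(q−1) = 250·228 = 57000.
Need d with 43631·d ≡ 1 (mod 57000). Apply the extended Euclidean algorithm:
57000 = 1*43631 + 13369
43631 = 3*13369 + 3524
13369 = 3*3524 + 2797
3524 = 1*2797 + 727
2797 = 3*727 + 616
727 = 1*616 + 111
616 = 5*111 + 61
111 = 1*61 + 50
61 = 1*50 + 11
50 = 4*11 + 6
11 = 1*6 + 5
6 = 1*5 + 1
5 = 5*1 + 0
Back-substitute:
1 = 6 − 5
1 = −11 + 2·6
1 = 2·50 − 9·11
1 = −9·61 + 11·50
1 = 11·111 − 20·61
1 = −20·616 + 111·111
1 = 111·727 − 131·616
1 = −131·2797 + 504·727
1 = 504·3524 − 635·2797
1 = −635·13369 + 2409·3524
1 = 2409·43631 − 7862·13369
1 = −7862·57000 + 10271·43631
So 43631·10271 ≡ 1 (mod 57000), hence d = 10271.

10271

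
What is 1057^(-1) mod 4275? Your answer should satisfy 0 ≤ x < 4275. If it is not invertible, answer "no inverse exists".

4093

gcd(4275, 1057) by repeated division:
4275 = 4*1057 + 47
1057 = 22*47 + 23
47 = 2*23 + 1
23 = 23*1 + 0
The gcd is 1. Working backward:
1 = 47 − 2·23
1 = −2·1057 + 45·47
1 = 45·4275 − 182·1057
Thus 1057·(-182) ≡ 1 (mod 4275); reducing, -182 mod 4275 = 4093.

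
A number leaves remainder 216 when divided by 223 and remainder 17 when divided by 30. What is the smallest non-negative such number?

4007

Write x = 216 + 223·k. Then 223·k ≡ 17 − 216 ≡ 11 (mod 30).
Need 223⁻¹ mod 30. Extended Euclid on (30, 13):
30 = 2*13 + 4
13 = 3*4 + 1
4 = 4*1 + 0
Back-substitute:
1 = 13 − 3·4
1 = −3·30 + 7·13
223⁻¹ ≡ 7 (mod 30), so k ≡ 7·11 ≡ 17 (mod 30).
x = 216 + 223·17 = 4007.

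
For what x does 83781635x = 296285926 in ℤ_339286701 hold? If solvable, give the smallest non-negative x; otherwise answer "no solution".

160529207

First find gcd(83781635, 339286701):
339286701 = 4×83781635 + 4160161
83781635 = 20×4160161 + 578415
4160161 = 7×578415 + 111256
578415 = 5×111256 + 22135
111256 = 5×22135 + 581
22135 = 38×581 + 57
581 = 10×57 + 11
57 = 5×11 + 2
11 = 5×2 + 1
2 = 2×1 + 0
gcd = 1, so a unique solution mod 339286701 exists.
Back-substitute for the Bézout coefficients:
1 = 11 − 5·2
1 = −5·57 + 26·11
1 = 26·581 − 265·57
1 = −265·22135 + 10096·581
1 = 10096·111256 − 50745·22135
1 = −50745·578415 + 263821·111256
1 = 263821·4160161 − 1897492·578415
1 = −1897492·83781635 + 38213661·4160161
1 = 38213661·339286701 − 154752136·83781635
So 83781635·(-154752136) ≡ 1 (mod 339286701), giving 83781635⁻¹ ≡ 184534565.
x ≡ 83781635⁻¹·296285926 ≡ 184534565·296285926 ≡ 160529207 (mod 339286701).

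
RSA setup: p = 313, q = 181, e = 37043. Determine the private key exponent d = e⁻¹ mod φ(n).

36827

φ(n) = (p−1)(q−1) = 312·180 = 56160.
Need d with 37043·d ≡ 1 (mod 56160). Apply the extended Euclidean algorithm:
56160 = 1·37043 + 19117
37043 = 1·19117 + 17926
19117 = 1·17926 + 1191
17926 = 15·1191 + 61
1191 = 19·61 + 32
61 = 1·32 + 29
32 = 1·29 + 3
29 = 9·3 + 2
3 = 1·2 + 1
2 = 2·1 + 0
Back-substitute:
1 = 3 − 2
1 = −29 + 10·3
1 = 10·32 − 11·29
1 = −11·61 + 21·32
1 = 21·1191 − 410·61
1 = −410·17926 + 6171·1191
1 = 6171·19117 − 6581·17926
1 = −6581·37043 + 12752·19117
1 = 12752·56160 − 19333·37043
So 37043·(-19333) ≡ 1 (mod 56160), hence d ≡ -19333 ≡ 36827 (mod 56160).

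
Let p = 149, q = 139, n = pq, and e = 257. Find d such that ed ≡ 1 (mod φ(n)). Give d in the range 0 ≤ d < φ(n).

φ(n) = (p−1)(q−1) = 148·138 = 20424.
Need d with 257·d ≡ 1 (mod 20424). Apply the extended Euclidean algorithm:
20424 = 79·257 + 121
257 = 2·121 + 15
121 = 8·15 + 1
15 = 15·1 + 0
Back-substitute:
1 = 121 − 8·15
1 = −8·257 + 17·121
1 = 17·20424 − 1351·257
So 257·(-1351) ≡ 1 (mod 20424), hence d ≡ -1351 ≡ 19073 (mod 20424).

19073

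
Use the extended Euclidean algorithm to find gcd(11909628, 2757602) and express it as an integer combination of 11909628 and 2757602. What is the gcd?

2

Repeated division:
11909628 = 4·2757602 + 879220
2757602 = 3·879220 + 119942
879220 = 7·119942 + 39626
119942 = 3·39626 + 1064
39626 = 37·1064 + 258
1064 = 4·258 + 32
258 = 8·32 + 2
32 = 16·2 + 0
gcd(11909628, 2757602) = 2.
Working backward:
2 = 258 − 8·32
2 = −8·1064 + 33·258
2 = 33·39626 − 1229·1064
2 = −1229·119942 + 3720·39626
2 = 3720·879220 − 27269·119942
2 = −27269·2757602 + 85527·879220
2 = 85527·11909628 − 369377·2757602
So 2 = (85527)·11909628 + (-369377)·2757602.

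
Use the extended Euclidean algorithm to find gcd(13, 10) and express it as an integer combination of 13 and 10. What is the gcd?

1

Repeated division:
13 = 1*10 + 3
10 = 3*3 + 1
3 = 3*1 + 0
gcd(13, 10) = 1.
Back-substituting:
1 = 10 − 3·3
1 = −3·13 + 4·10
So 1 = (-3)·13 + (4)·10.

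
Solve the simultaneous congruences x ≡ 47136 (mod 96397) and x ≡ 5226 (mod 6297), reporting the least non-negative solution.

Write x = 47136 + 96397·k. Then 96397·k ≡ 5226 − 47136 ≡ 2169 (mod 6297).
Need 96397⁻¹ mod 6297. Extended Euclid on (6297, 1942):
6297 = 3·1942 + 471
1942 = 4·471 + 58
471 = 8·58 + 7
58 = 8·7 + 2
7 = 3·2 + 1
2 = 2·1 + 0
Back-substitute:
1 = 7 − 3·2
1 = −3·58 + 25·7
1 = 25·471 − 203·58
1 = −203·1942 + 837·471
1 = 837·6297 − 2714·1942
96397⁻¹ ≡ 3583 (mod 6297), so k ≡ 3583·2169 ≡ 1029 (mod 6297).
x = 47136 + 96397·1029 = 99239649.

99239649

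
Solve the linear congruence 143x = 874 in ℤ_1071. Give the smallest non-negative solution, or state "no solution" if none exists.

800

First find gcd(143, 1071):
1071 = 7×143 + 70
143 = 2×70 + 3
70 = 23×3 + 1
3 = 3×1 + 0
gcd = 1, so a unique solution mod 1071 exists.
Back-substitute for the Bézout coefficients:
1 = 70 − 23·3
1 = −23·143 + 47·70
1 = 47·1071 − 352·143
So 143·(-352) ≡ 1 (mod 1071), giving 143⁻¹ ≡ 719.
x ≡ 143⁻¹·874 ≡ 719·874 ≡ 800 (mod 1071).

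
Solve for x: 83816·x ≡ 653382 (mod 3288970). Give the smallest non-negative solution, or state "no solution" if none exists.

1518492

First find gcd(83816, 3288970):
3288970 = 39·83816 + 20146
83816 = 4·20146 + 3232
20146 = 6·3232 + 754
3232 = 4·754 + 216
754 = 3·216 + 106
216 = 2·106 + 4
106 = 26·4 + 2
4 = 2·2 + 0
gcd = 2 and 2 | 653382, so solutions exist. Divide through by 2: 41908x ≡ 326691 (mod 1644485).
Now find 41908⁻¹ mod 1644485:
1644485 = 39×41908 + 10073
41908 = 4×10073 + 1616
10073 = 6×1616 + 377
1616 = 4×377 + 108
377 = 3×108 + 53
108 = 2×53 + 2
53 = 26×2 + 1
2 = 2×1 + 0
Back-substitute:
1 = 53 − 26·2
1 = −26·108 + 53·53
1 = 53·377 − 185·108
1 = −185·1616 + 793·377
1 = 793·10073 − 4943·1616
1 = −4943·41908 + 20565·10073
1 = 20565·1644485 − 806978·41908
So 41908·(-806978) ≡ 1 (mod 1644485), i.e. 41908⁻¹ ≡ 837507.
Then x ≡ 837507·326691 ≡ 1518492 (mod 1644485); the smallest non-negative solution is x = 1518492.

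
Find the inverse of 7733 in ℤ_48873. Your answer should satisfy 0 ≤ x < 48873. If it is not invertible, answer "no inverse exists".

no inverse exists

Euclidean algorithm on 48873, 7733:
48873 = 6·7733 + 2475
7733 = 3·2475 + 308
2475 = 8·308 + 11
308 = 28·11 + 0
The gcd is 11, not 1, hence no inverse exists.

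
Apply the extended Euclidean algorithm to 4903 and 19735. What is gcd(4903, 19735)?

Repeated division:
19735 = 4×4903 + 123
4903 = 39×123 + 106
123 = 1×106 + 17
106 = 6×17 + 4
17 = 4×4 + 1
4 = 4×1 + 0
gcd(4903, 19735) = 1.
Working backward:
1 = 17 − 4·4
1 = −4·106 + 25·17
1 = 25·123 − 29·106
1 = −29·4903 + 1156·123
1 = 1156·19735 − 4653·4903
So 1 = (1156)·19735 + (-4653)·4903.

1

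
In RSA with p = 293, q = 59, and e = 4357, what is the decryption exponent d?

13597

φ(n) = (p−1)(q−1) = 292·58 = 16936.
Need d with 4357·d ≡ 1 (mod 16936). Apply the extended Euclidean algorithm:
16936 = 3*4357 + 3865
4357 = 1*3865 + 492
3865 = 7*492 + 421
492 = 1*421 + 71
421 = 5*71 + 66
71 = 1*66 + 5
66 = 13*5 + 1
5 = 5*1 + 0
Back-substitute:
1 = 66 − 13·5
1 = −13·71 + 14·66
1 = 14·421 − 83·71
1 = −83·492 + 97·421
1 = 97·3865 − 762·492
1 = −762·4357 + 859·3865
1 = 859·16936 − 3339·4357
So 4357·(-3339) ≡ 1 (mod 16936), hence d ≡ -3339 ≡ 13597 (mod 16936).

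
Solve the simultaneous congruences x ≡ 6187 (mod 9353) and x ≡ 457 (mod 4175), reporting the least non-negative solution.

Write x = 6187 + 9353·k. Then 9353·k ≡ 457 − 6187 ≡ 2620 (mod 4175).
Need 9353⁻¹ mod 4175. Extended Euclid on (4175, 1003):
4175 = 4·1003 + 163
1003 = 6·163 + 25
163 = 6·25 + 13
25 = 1·13 + 12
13 = 1·12 + 1
12 = 12·1 + 0
Back-substitute:
1 = 13 − 12
1 = −25 + 2·13
1 = 2·163 − 13·25
1 = −13·1003 + 80·163
1 = 80·4175 − 333·1003
9353⁻¹ ≡ 3842 (mod 4175), so k ≡ 3842·2620 ≡ 115 (mod 4175).
x = 6187 + 9353·115 = 1081782.

1081782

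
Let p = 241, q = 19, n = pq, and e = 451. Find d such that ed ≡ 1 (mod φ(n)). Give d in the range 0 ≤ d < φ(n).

2251

φ(n) = (p−1)(q−1) = 240·18 = 4320.
Need d with 451·d ≡ 1 (mod 4320). Apply the extended Euclidean algorithm:
4320 = 9*451 + 261
451 = 1*261 + 190
261 = 1*190 + 71
190 = 2*71 + 48
71 = 1*48 + 23
48 = 2*23 + 2
23 = 11*2 + 1
2 = 2*1 + 0
Back-substitute:
1 = 23 − 11·2
1 = −11·48 + 23·23
1 = 23·71 − 34·48
1 = −34·190 + 91·71
1 = 91·261 − 125·190
1 = −125·451 + 216·261
1 = 216·4320 − 2069·451
So 451·(-2069) ≡ 1 (mod 4320), hence d ≡ -2069 ≡ 2251 (mod 4320).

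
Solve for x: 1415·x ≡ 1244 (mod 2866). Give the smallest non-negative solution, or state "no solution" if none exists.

First find gcd(1415, 2866):
2866 = 2·1415 + 36
1415 = 39·36 + 11
36 = 3·11 + 3
11 = 3·3 + 2
3 = 1·2 + 1
2 = 2·1 + 0
gcd = 1, so a unique solution mod 2866 exists.
Back-substitute for the Bézout coefficients:
1 = 3 − 2
1 = −11 + 4·3
1 = 4·36 − 13·11
1 = −13·1415 + 511·36
1 = 511·2866 − 1035·1415
So 1415·(-1035) ≡ 1 (mod 2866), giving 1415⁻¹ ≡ 1831.
x ≡ 1415⁻¹·1244 ≡ 1831·1244 ≡ 2160 (mod 2866).

2160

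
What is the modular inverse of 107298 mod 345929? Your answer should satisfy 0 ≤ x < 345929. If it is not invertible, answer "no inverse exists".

100418

Apply the Euclidean algorithm to 345929 and 107298:
345929 = 3×107298 + 24035
107298 = 4×24035 + 11158
24035 = 2×11158 + 1719
11158 = 6×1719 + 844
1719 = 2×844 + 31
844 = 27×31 + 7
31 = 4×7 + 3
7 = 2×3 + 1
3 = 3×1 + 0
Since gcd(107298, 345929) = 1, back-substitute to write 1 as a combination:
1 = 7 − 2·3
1 = −2·31 + 9·7
1 = 9·844 − 245·31
1 = −245·1719 + 499·844
1 = 499·11158 − 3239·1719
1 = −3239·24035 + 6977·11158
1 = 6977·107298 − 31147·24035
1 = −31147·345929 + 100418·107298
So 107298·100418 ≡ 1 (mod 345929).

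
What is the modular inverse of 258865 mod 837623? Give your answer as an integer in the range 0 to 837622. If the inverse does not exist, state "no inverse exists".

Run Euclid on (837623, 258865):
837623 = 3*258865 + 61028
258865 = 4*61028 + 14753
61028 = 4*14753 + 2016
14753 = 7*2016 + 641
2016 = 3*641 + 93
641 = 6*93 + 83
93 = 1*83 + 10
83 = 8*10 + 3
10 = 3*3 + 1
3 = 3*1 + 0
gcd = 1, so the inverse exists. Back-substitute:
1 = 10 − 3·3
1 = −3·83 + 25·10
1 = 25·93 − 28·83
1 = −28·641 + 193·93
1 = 193·2016 − 607·641
1 = −607·14753 + 4442·2016
1 = 4442·61028 − 18375·14753
1 = −18375·258865 + 77942·61028
1 = 77942·837623 − 252201·258865
Thus 258865·(-252201) ≡ 1 (mod 837623); reducing, -252201 mod 837623 = 585422.

585422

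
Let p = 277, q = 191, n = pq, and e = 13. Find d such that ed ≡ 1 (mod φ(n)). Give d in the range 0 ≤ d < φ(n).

28237

φ(n) = (p−1)(q−1) = 276·190 = 52440.
Need d with 13·d ≡ 1 (mod 52440). Apply the extended Euclidean algorithm:
52440 = 4033×13 + 11
13 = 1×11 + 2
11 = 5×2 + 1
2 = 2×1 + 0
Back-substitute:
1 = 11 − 5·2
1 = −5·13 + 6·11
1 = 6·52440 − 24203·13
So 13·(-24203) ≡ 1 (mod 52440), hence d ≡ -24203 ≡ 28237 (mod 52440).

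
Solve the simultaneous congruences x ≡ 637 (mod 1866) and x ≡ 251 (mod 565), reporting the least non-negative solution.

Write x = 637 + 1866·k. Then 1866·k ≡ 251 − 637 ≡ 179 (mod 565).
Need 1866⁻¹ mod 565. Extended Euclid on (565, 171):
565 = 3×171 + 52
171 = 3×52 + 15
52 = 3×15 + 7
15 = 2×7 + 1
7 = 7×1 + 0
Back-substitute:
1 = 15 − 2·7
1 = −2·52 + 7·15
1 = 7·171 − 23·52
1 = −23·565 + 76·171
1866⁻¹ ≡ 76 (mod 565), so k ≡ 76·179 ≡ 44 (mod 565).
x = 637 + 1866·44 = 82741.

82741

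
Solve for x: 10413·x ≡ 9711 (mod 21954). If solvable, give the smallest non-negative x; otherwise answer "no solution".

First find gcd(10413, 21954):
21954 = 2·10413 + 1128
10413 = 9·1128 + 261
1128 = 4·261 + 84
261 = 3·84 + 9
84 = 9·9 + 3
9 = 3·3 + 0
gcd = 3 and 3 | 9711, so solutions exist. Divide through by 3: 3471x ≡ 3237 (mod 7318).
Now find 3471⁻¹ mod 7318:
7318 = 2*3471 + 376
3471 = 9*376 + 87
376 = 4*87 + 28
87 = 3*28 + 3
28 = 9*3 + 1
3 = 3*1 + 0
Back-substitute:
1 = 28 − 9·3
1 = −9·87 + 28·28
1 = 28·376 − 121·87
1 = −121·3471 + 1117·376
1 = 1117·7318 − 2355·3471
So 3471·(-2355) ≡ 1 (mod 7318), i.e. 3471⁻¹ ≡ 4963.
Then x ≡ 4963·3237 ≡ 2221 (mod 7318); the smallest non-negative solution is x = 2221.

2221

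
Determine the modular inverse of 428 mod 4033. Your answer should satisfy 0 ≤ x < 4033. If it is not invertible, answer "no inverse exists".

gcd(4033, 428) by repeated division:
4033 = 9×428 + 181
428 = 2×181 + 66
181 = 2×66 + 49
66 = 1×49 + 17
49 = 2×17 + 15
17 = 1×15 + 2
15 = 7×2 + 1
2 = 2×1 + 0
gcd = 1, so the inverse exists. Back-substitute:
1 = 15 − 7·2
1 = −7·17 + 8·15
1 = 8·49 − 23·17
1 = −23·66 + 31·49
1 = 31·181 − 85·66
1 = −85·428 + 201·181
1 = 201·4033 − 1894·428
Thus 428·(-1894) ≡ 1 (mod 4033); reducing, -1894 mod 4033 = 2139.

2139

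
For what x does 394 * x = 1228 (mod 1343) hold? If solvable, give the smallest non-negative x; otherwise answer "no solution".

First find gcd(394, 1343):
1343 = 3*394 + 161
394 = 2*161 + 72
161 = 2*72 + 17
72 = 4*17 + 4
17 = 4*4 + 1
4 = 4*1 + 0
gcd = 1, so a unique solution mod 1343 exists.
Back-substitute for the Bézout coefficients:
1 = 17 − 4·4
1 = −4·72 + 17·17
1 = 17·161 − 38·72
1 = −38·394 + 93·161
1 = 93·1343 − 317·394
So 394·(-317) ≡ 1 (mod 1343), giving 394⁻¹ ≡ 1026.
x ≡ 394⁻¹·1228 ≡ 1026·1228 ≡ 194 (mod 1343).

194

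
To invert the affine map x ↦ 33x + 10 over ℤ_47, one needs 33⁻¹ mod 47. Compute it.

Run Euclid on (47, 33):
47 = 1*33 + 14
33 = 2*14 + 5
14 = 2*5 + 4
5 = 1*4 + 1
4 = 4*1 + 0
The gcd is 1. Working backward:
1 = 5 − 4
1 = −14 + 3·5
1 = 3·33 − 7·14
1 = −7·47 + 10·33
So 33·10 ≡ 1 (mod 47).

10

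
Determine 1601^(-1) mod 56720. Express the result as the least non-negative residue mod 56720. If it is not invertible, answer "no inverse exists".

gcd(56720, 1601) by repeated division:
56720 = 35·1601 + 685
1601 = 2·685 + 231
685 = 2·231 + 223
231 = 1·223 + 8
223 = 27·8 + 7
8 = 1·7 + 1
7 = 7·1 + 0
gcd = 1, so the inverse exists. Back-substitute:
1 = 8 − 7
1 = −223 + 28·8
1 = 28·231 − 29·223
1 = −29·685 + 86·231
1 = 86·1601 − 201·685
1 = −201·56720 + 7121·1601
So 1601·7121 ≡ 1 (mod 56720).

7121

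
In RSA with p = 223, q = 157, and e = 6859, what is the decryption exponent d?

1747

φ(n) = (p−1)(q−1) = 222·156 = 34632.
Need d with 6859·d ≡ 1 (mod 34632). Apply the extended Euclidean algorithm:
34632 = 5*6859 + 337
6859 = 20*337 + 119
337 = 2*119 + 99
119 = 1*99 + 20
99 = 4*20 + 19
20 = 1*19 + 1
19 = 19*1 + 0
Back-substitute:
1 = 20 − 19
1 = −99 + 5·20
1 = 5·119 − 6·99
1 = −6·337 + 17·119
1 = 17·6859 − 346·337
1 = −346·34632 + 1747·6859
So 6859·1747 ≡ 1 (mod 34632), hence d = 1747.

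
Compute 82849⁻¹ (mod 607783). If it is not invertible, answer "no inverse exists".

Run Euclid on (607783, 82849):
607783 = 7×82849 + 27840
82849 = 2×27840 + 27169
27840 = 1×27169 + 671
27169 = 40×671 + 329
671 = 2×329 + 13
329 = 25×13 + 4
13 = 3×4 + 1
4 = 4×1 + 0
gcd = 1, so the inverse exists. Back-substitute:
1 = 13 − 3·4
1 = −3·329 + 76·13
1 = 76·671 − 155·329
1 = −155·27169 + 6276·671
1 = 6276·27840 − 6431·27169
1 = −6431·82849 + 19138·27840
1 = 19138·607783 − 140397·82849
Thus 82849·(-140397) ≡ 1 (mod 607783); reducing, -140397 mod 607783 = 467386.

467386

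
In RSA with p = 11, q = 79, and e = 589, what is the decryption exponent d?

φ(n) = (p−1)(q−1) = 10·78 = 780.
Need d with 589·d ≡ 1 (mod 780). Apply the extended Euclidean algorithm:
780 = 1*589 + 191
589 = 3*191 + 16
191 = 11*16 + 15
16 = 1*15 + 1
15 = 15*1 + 0
Back-substitute:
1 = 16 − 15
1 = −191 + 12·16
1 = 12·589 − 37·191
1 = −37·780 + 49·589
So 589·49 ≡ 1 (mod 780), hence d = 49.

49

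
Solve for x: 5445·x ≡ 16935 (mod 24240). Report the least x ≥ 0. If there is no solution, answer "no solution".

475

First find gcd(5445, 24240):
24240 = 4·5445 + 2460
5445 = 2·2460 + 525
2460 = 4·525 + 360
525 = 1·360 + 165
360 = 2·165 + 30
165 = 5·30 + 15
30 = 2·15 + 0
gcd = 15 and 15 | 16935, so solutions exist. Divide through by 15: 363x ≡ 1129 (mod 1616).
Now find 363⁻¹ mod 1616:
1616 = 4·363 + 164
363 = 2·164 + 35
164 = 4·35 + 24
35 = 1·24 + 11
24 = 2·11 + 2
11 = 5·2 + 1
2 = 2·1 + 0
Back-substitute:
1 = 11 − 5·2
1 = −5·24 + 11·11
1 = 11·35 − 16·24
1 = −16·164 + 75·35
1 = 75·363 − 166·164
1 = −166·1616 + 739·363
So 363⁻¹ ≡ 739 (mod 1616).
Then x ≡ 739·1129 ≡ 475 (mod 1616); the smallest non-negative solution is x = 475.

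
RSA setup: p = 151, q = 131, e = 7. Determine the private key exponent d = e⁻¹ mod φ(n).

11143

φ(n) = (p−1)(q−1) = 150·130 = 19500.
Need d with 7·d ≡ 1 (mod 19500). Apply the extended Euclidean algorithm:
19500 = 2785·7 + 5
7 = 1·5 + 2
5 = 2·2 + 1
2 = 2·1 + 0
Back-substitute:
1 = 5 − 2·2
1 = −2·7 + 3·5
1 = 3·19500 − 8357·7
So 7·(-8357) ≡ 1 (mod 19500), hence d ≡ -8357 ≡ 11143 (mod 19500).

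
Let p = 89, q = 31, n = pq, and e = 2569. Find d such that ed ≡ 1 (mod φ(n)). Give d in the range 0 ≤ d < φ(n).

φ(n) = (p−1)(q−1) = 88·30 = 2640.
Need d with 2569·d ≡ 1 (mod 2640). Apply the extended Euclidean algorithm:
2640 = 1·2569 + 71
2569 = 36·71 + 13
71 = 5·13 + 6
13 = 2·6 + 1
6 = 6·1 + 0
Back-substitute:
1 = 13 − 2·6
1 = −2·71 + 11·13
1 = 11·2569 − 398·71
1 = −398·2640 + 409·2569
So 2569·409 ≡ 1 (mod 2640), hence d = 409.

409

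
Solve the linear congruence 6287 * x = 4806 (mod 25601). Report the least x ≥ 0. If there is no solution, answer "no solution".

7587

First find gcd(6287, 25601):
25601 = 4×6287 + 453
6287 = 13×453 + 398
453 = 1×398 + 55
398 = 7×55 + 13
55 = 4×13 + 3
13 = 4×3 + 1
3 = 3×1 + 0
gcd = 1, so a unique solution mod 25601 exists.
Back-substitute for the Bézout coefficients:
1 = 13 − 4·3
1 = −4·55 + 17·13
1 = 17·398 − 123·55
1 = −123·453 + 140·398
1 = 140·6287 − 1943·453
1 = −1943·25601 + 7912·6287
So 6287·(7912) ≡ 1 (mod 25601), giving 6287⁻¹ ≡ 7912.
x ≡ 6287⁻¹·4806 ≡ 7912·4806 ≡ 7587 (mod 25601).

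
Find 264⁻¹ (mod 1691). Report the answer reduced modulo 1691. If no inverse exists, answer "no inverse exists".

gcd(1691, 264) by repeated division:
1691 = 6·264 + 107
264 = 2·107 + 50
107 = 2·50 + 7
50 = 7·7 + 1
7 = 7·1 + 0
Since gcd(264, 1691) = 1, back-substitute to write 1 as a combination:
1 = 50 − 7·7
1 = −7·107 + 15·50
1 = 15·264 − 37·107
1 = −37·1691 + 237·264
So 264·237 ≡ 1 (mod 1691).

237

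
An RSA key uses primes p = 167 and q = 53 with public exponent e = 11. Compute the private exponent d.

φ(n) = (p−1)(q−1) = 166·52 = 8632.
Need d with 11·d ≡ 1 (mod 8632). Apply the extended Euclidean algorithm:
8632 = 784·11 + 8
11 = 1·8 + 3
8 = 2·3 + 2
3 = 1·2 + 1
2 = 2·1 + 0
Back-substitute:
1 = 3 − 2
1 = −8 + 3·3
1 = 3·11 − 4·8
1 = −4·8632 + 3139·11
So 11·3139 ≡ 1 (mod 8632), hence d = 3139.

3139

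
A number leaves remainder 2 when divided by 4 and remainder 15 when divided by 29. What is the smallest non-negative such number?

102

Write x = 2 + 4·k. Then 4·k ≡ 15 − 2 ≡ 13 (mod 29).
Need 4⁻¹ mod 29. Extended Euclid on (29, 4):
29 = 7*4 + 1
4 = 4*1 + 0
Back-substitute:
1 = 29 − 7·4
4⁻¹ ≡ 22 (mod 29), so k ≡ 22·13 ≡ 25 (mod 29).
x = 2 + 4·25 = 102.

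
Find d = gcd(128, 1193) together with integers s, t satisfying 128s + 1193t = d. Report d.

1

Apply Euclid's algorithm to 1193 and 128:
1193 = 9*128 + 41
128 = 3*41 + 5
41 = 8*5 + 1
5 = 5*1 + 0
gcd(128, 1193) = 1.
Express as a combination:
1 = 41 − 8·5
1 = −8·128 + 25·41
1 = 25·1193 − 233·128
So 1 = (25)·1193 + (-233)·128.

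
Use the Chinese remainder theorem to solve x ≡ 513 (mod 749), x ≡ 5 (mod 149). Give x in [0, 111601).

Write x = 513 + 749·k. Then 749·k ≡ 5 − 513 ≡ 88 (mod 149).
Need 749⁻¹ mod 149. Extended Euclid on (149, 4):
149 = 37*4 + 1
4 = 4*1 + 0
Back-substitute:
1 = 149 − 37·4
749⁻¹ ≡ 112 (mod 149), so k ≡ 112·88 ≡ 22 (mod 149).
x = 513 + 749·22 = 16991.

16991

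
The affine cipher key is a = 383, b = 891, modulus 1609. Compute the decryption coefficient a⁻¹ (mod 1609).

Run Euclid on (1609, 383):
1609 = 4×383 + 77
383 = 4×77 + 75
77 = 1×75 + 2
75 = 37×2 + 1
2 = 2×1 + 0
The gcd is 1. Working backward:
1 = 75 − 37·2
1 = −37·77 + 38·75
1 = 38·383 − 189·77
1 = −189·1609 + 794·383
So 383·794 ≡ 1 (mod 1609).

794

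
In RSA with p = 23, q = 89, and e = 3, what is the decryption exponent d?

φ(n) = (p−1)(q−1) = 22·88 = 1936.
Need d with 3·d ≡ 1 (mod 1936). Apply the extended Euclidean algorithm:
1936 = 645*3 + 1
3 = 3*1 + 0
Back-substitute:
1 = 1936 − 645·3
So 3·(-645) ≡ 1 (mod 1936), hence d ≡ -645 ≡ 1291 (mod 1936).

1291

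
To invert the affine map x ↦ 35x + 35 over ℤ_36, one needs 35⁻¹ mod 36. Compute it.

35

Apply the Euclidean algorithm to 36 and 35:
36 = 1*35 + 1
35 = 35*1 + 0
Since gcd(35, 36) = 1, back-substitute to write 1 as a combination:
1 = 36 − 35
Hence 35⁻¹ ≡ -1 ≡ 35 (mod 36).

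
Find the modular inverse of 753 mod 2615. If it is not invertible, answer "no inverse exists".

Run Euclid on (2615, 753):
2615 = 3×753 + 356
753 = 2×356 + 41
356 = 8×41 + 28
41 = 1×28 + 13
28 = 2×13 + 2
13 = 6×2 + 1
2 = 2×1 + 0
The gcd is 1. Working backward:
1 = 13 − 6·2
1 = −6·28 + 13·13
1 = 13·41 − 19·28
1 = −19·356 + 165·41
1 = 165·753 − 349·356
1 = −349·2615 + 1212·753
So 753·1212 ≡ 1 (mod 2615).

1212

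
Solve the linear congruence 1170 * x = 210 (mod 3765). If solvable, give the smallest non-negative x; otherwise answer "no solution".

219

First find gcd(1170, 3765):
3765 = 3·1170 + 255
1170 = 4·255 + 150
255 = 1·150 + 105
150 = 1·105 + 45
105 = 2·45 + 15
45 = 3·15 + 0
gcd = 15 and 15 | 210, so solutions exist. Divide through by 15: 78x ≡ 14 (mod 251).
Now find 78⁻¹ mod 251:
251 = 3×78 + 17
78 = 4×17 + 10
17 = 1×10 + 7
10 = 1×7 + 3
7 = 2×3 + 1
3 = 3×1 + 0
Back-substitute:
1 = 7 − 2·3
1 = −2·10 + 3·7
1 = 3·17 − 5·10
1 = −5·78 + 23·17
1 = 23·251 − 74·78
So 78·(-74) ≡ 1 (mod 251), i.e. 78⁻¹ ≡ 177.
Then x ≡ 177·14 ≡ 219 (mod 251); the smallest non-negative solution is x = 219.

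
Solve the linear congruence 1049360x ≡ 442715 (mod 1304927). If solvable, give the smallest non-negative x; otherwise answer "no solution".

62072

First find gcd(1049360, 1304927):
1304927 = 1*1049360 + 255567
1049360 = 4*255567 + 27092
255567 = 9*27092 + 11739
27092 = 2*11739 + 3614
11739 = 3*3614 + 897
3614 = 4*897 + 26
897 = 34*26 + 13
26 = 2*13 + 0
gcd = 13 and 13 | 442715, so solutions exist. Divide through by 13: 80720x ≡ 34055 (mod 100379).
Now find 80720⁻¹ mod 100379:
100379 = 1·80720 + 19659
80720 = 4·19659 + 2084
19659 = 9·2084 + 903
2084 = 2·903 + 278
903 = 3·278 + 69
278 = 4·69 + 2
69 = 34·2 + 1
2 = 2·1 + 0
Back-substitute:
1 = 69 − 34·2
1 = −34·278 + 137·69
1 = 137·903 − 445·278
1 = −445·2084 + 1027·903
1 = 1027·19659 − 9688·2084
1 = −9688·80720 + 39779·19659
1 = 39779·100379 − 49467·80720
So 80720·(-49467) ≡ 1 (mod 100379), i.e. 80720⁻¹ ≡ 50912.
Then x ≡ 50912·34055 ≡ 62072 (mod 100379); the smallest non-negative solution is x = 62072.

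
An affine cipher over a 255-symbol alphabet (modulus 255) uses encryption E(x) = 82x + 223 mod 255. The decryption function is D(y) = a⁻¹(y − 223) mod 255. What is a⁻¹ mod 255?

28

gcd(255, 82) by repeated division:
255 = 3·82 + 9
82 = 9·9 + 1
9 = 9·1 + 0
gcd = 1, so the inverse exists. Back-substitute:
1 = 82 − 9·9
1 = −9·255 + 28·82
So 82·28 ≡ 1 (mod 255).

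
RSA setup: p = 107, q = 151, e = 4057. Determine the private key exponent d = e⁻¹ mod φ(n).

φ(n) = (p−1)(q−1) = 106·150 = 15900.
Need d with 4057·d ≡ 1 (mod 15900). Apply the extended Euclidean algorithm:
15900 = 3*4057 + 3729
4057 = 1*3729 + 328
3729 = 11*328 + 121
328 = 2*121 + 86
121 = 1*86 + 35
86 = 2*35 + 16
35 = 2*16 + 3
16 = 5*3 + 1
3 = 3*1 + 0
Back-substitute:
1 = 16 − 5·3
1 = −5·35 + 11·16
1 = 11·86 − 27·35
1 = −27·121 + 38·86
1 = 38·328 − 103·121
1 = −103·3729 + 1171·328
1 = 1171·4057 − 1274·3729
1 = −1274·15900 + 4993·4057
So 4057·4993 ≡ 1 (mod 15900), hence d = 4993.

4993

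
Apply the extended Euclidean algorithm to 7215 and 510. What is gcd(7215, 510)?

Euclidean algorithm:
7215 = 14·510 + 75
510 = 6·75 + 60
75 = 1·60 + 15
60 = 4·15 + 0
gcd(7215, 510) = 15.
Working backward:
15 = 75 − 60
15 = −510 + 7·75
15 = 7·7215 − 99·510
So 15 = (7)·7215 + (-99)·510.

15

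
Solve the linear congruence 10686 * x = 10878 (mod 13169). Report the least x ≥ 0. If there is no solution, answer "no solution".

no solution

gcd(10686, 13169):
13169 = 1*10686 + 2483
10686 = 4*2483 + 754
2483 = 3*754 + 221
754 = 3*221 + 91
221 = 2*91 + 39
91 = 2*39 + 13
39 = 3*13 + 0
gcd = 13, but 13 ∤ 10878, so the congruence has no solution.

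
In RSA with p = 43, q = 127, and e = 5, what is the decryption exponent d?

2117

φ(n) = (p−1)(q−1) = 42·126 = 5292.
Need d with 5·d ≡ 1 (mod 5292). Apply the extended Euclidean algorithm:
5292 = 1058*5 + 2
5 = 2*2 + 1
2 = 2*1 + 0
Back-substitute:
1 = 5 − 2·2
1 = −2·5292 + 2117·5
So 5·2117 ≡ 1 (mod 5292), hence d = 2117.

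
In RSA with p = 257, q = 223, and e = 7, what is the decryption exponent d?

φ(n) = (p−1)(q−1) = 256·222 = 56832.
Need d with 7·d ≡ 1 (mod 56832). Apply the extended Euclidean algorithm:
56832 = 8118×7 + 6
7 = 1×6 + 1
6 = 6×1 + 0
Back-substitute:
1 = 7 − 6
1 = −56832 + 8119·7
So 7·8119 ≡ 1 (mod 56832), hence d = 8119.

8119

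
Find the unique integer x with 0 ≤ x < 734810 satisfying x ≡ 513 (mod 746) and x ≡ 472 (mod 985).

Write x = 513 + 746·k. Then 746·k ≡ 472 − 513 ≡ 944 (mod 985).
Need 746⁻¹ mod 985. Extended Euclid on (985, 746):
985 = 1·746 + 239
746 = 3·239 + 29
239 = 8·29 + 7
29 = 4·7 + 1
7 = 7·1 + 0
Back-substitute:
1 = 29 − 4·7
1 = −4·239 + 33·29
1 = 33·746 − 103·239
1 = −103·985 + 136·746
746⁻¹ ≡ 136 (mod 985), so k ≡ 136·944 ≡ 334 (mod 985).
x = 513 + 746·334 = 249677.

249677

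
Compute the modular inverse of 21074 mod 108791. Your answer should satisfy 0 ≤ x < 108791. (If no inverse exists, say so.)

Apply the Euclidean algorithm to 108791 and 21074:
108791 = 5*21074 + 3421
21074 = 6*3421 + 548
3421 = 6*548 + 133
548 = 4*133 + 16
133 = 8*16 + 5
16 = 3*5 + 1
5 = 5*1 + 0
Since gcd(21074, 108791) = 1, back-substitute to write 1 as a combination:
1 = 16 − 3·5
1 = −3·133 + 25·16
1 = 25·548 − 103·133
1 = −103·3421 + 643·548
1 = 643·21074 − 3961·3421
1 = −3961·108791 + 20448·21074
So 21074·20448 ≡ 1 (mod 108791).

20448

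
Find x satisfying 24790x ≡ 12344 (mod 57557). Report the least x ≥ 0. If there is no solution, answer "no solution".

49148

First find gcd(24790, 57557):
57557 = 2*24790 + 7977
24790 = 3*7977 + 859
7977 = 9*859 + 246
859 = 3*246 + 121
246 = 2*121 + 4
121 = 30*4 + 1
4 = 4*1 + 0
gcd = 1, so a unique solution mod 57557 exists.
Back-substitute for the Bézout coefficients:
1 = 121 − 30·4
1 = −30·246 + 61·121
1 = 61·859 − 213·246
1 = −213·7977 + 1978·859
1 = 1978·24790 − 6147·7977
1 = −6147·57557 + 14272·24790
So 24790·(14272) ≡ 1 (mod 57557), giving 24790⁻¹ ≡ 14272.
x ≡ 24790⁻¹·12344 ≡ 14272·12344 ≡ 49148 (mod 57557).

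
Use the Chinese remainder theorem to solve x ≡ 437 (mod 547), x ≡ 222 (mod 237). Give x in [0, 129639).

27240

Write x = 437 + 547·k. Then 547·k ≡ 222 − 437 ≡ 22 (mod 237).
Need 547⁻¹ mod 237. Extended Euclid on (237, 73):
237 = 3×73 + 18
73 = 4×18 + 1
18 = 18×1 + 0
Back-substitute:
1 = 73 − 4·18
1 = −4·237 + 13·73
547⁻¹ ≡ 13 (mod 237), so k ≡ 13·22 ≡ 49 (mod 237).
x = 437 + 547·49 = 27240.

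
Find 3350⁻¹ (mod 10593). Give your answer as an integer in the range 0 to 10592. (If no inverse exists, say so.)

4721

Apply the Euclidean algorithm to 10593 and 3350:
10593 = 3·3350 + 543
3350 = 6·543 + 92
543 = 5·92 + 83
92 = 1·83 + 9
83 = 9·9 + 2
9 = 4·2 + 1
2 = 2·1 + 0
Since gcd(3350, 10593) = 1, back-substitute to write 1 as a combination:
1 = 9 − 4·2
1 = −4·83 + 37·9
1 = 37·92 − 41·83
1 = −41·543 + 242·92
1 = 242·3350 − 1493·543
1 = −1493·10593 + 4721·3350
So 3350·4721 ≡ 1 (mod 10593).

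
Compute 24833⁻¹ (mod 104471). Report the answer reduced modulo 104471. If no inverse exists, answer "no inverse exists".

79141

Apply the Euclidean algorithm to 104471 and 24833:
104471 = 4·24833 + 5139
24833 = 4·5139 + 4277
5139 = 1·4277 + 862
4277 = 4·862 + 829
862 = 1·829 + 33
829 = 25·33 + 4
33 = 8·4 + 1
4 = 4·1 + 0
The gcd is 1. Working backward:
1 = 33 − 8·4
1 = −8·829 + 201·33
1 = 201·862 − 209·829
1 = −209·4277 + 1037·862
1 = 1037·5139 − 1246·4277
1 = −1246·24833 + 6021·5139
1 = 6021·104471 − 25330·24833
So 24833·(-25330) ≡ 1 (mod 104471), and -25330 ≡ 79141 (mod 104471).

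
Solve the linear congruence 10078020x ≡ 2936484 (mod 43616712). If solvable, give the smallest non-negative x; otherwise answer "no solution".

First find gcd(10078020, 43616712):
43616712 = 4*10078020 + 3304632
10078020 = 3*3304632 + 164124
3304632 = 20*164124 + 22152
164124 = 7*22152 + 9060
22152 = 2*9060 + 4032
9060 = 2*4032 + 996
4032 = 4*996 + 48
996 = 20*48 + 36
48 = 1*36 + 12
36 = 3*12 + 0
gcd = 12 and 12 | 2936484, so solutions exist. Divide through by 12: 839835x ≡ 244707 (mod 3634726).
Now find 839835⁻¹ mod 3634726:
3634726 = 4×839835 + 275386
839835 = 3×275386 + 13677
275386 = 20×13677 + 1846
13677 = 7×1846 + 755
1846 = 2×755 + 336
755 = 2×336 + 83
336 = 4×83 + 4
83 = 20×4 + 3
4 = 1×3 + 1
3 = 3×1 + 0
Back-substitute:
1 = 4 − 3
1 = −83 + 21·4
1 = 21·336 − 85·83
1 = −85·755 + 191·336
1 = 191·1846 − 467·755
1 = −467·13677 + 3460·1846
1 = 3460·275386 − 69667·13677
1 = −69667·839835 + 212461·275386
1 = 212461·3634726 − 919511·839835
So 839835·(-919511) ≡ 1 (mod 3634726), i.e. 839835⁻¹ ≡ 2715215.
Then x ≡ 2715215·244707 ≡ 569479 (mod 3634726); the smallest non-negative solution is x = 569479.

569479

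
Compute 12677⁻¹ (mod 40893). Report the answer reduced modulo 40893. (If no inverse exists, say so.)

Apply the Euclidean algorithm to 40893 and 12677:
40893 = 3*12677 + 2862
12677 = 4*2862 + 1229
2862 = 2*1229 + 404
1229 = 3*404 + 17
404 = 23*17 + 13
17 = 1*13 + 4
13 = 3*4 + 1
4 = 4*1 + 0
Since gcd(12677, 40893) = 1, back-substitute to write 1 as a combination:
1 = 13 − 3·4
1 = −3·17 + 4·13
1 = 4·404 − 95·17
1 = −95·1229 + 289·404
1 = 289·2862 − 673·1229
1 = −673·12677 + 2981·2862
1 = 2981·40893 − 9616·12677
Thus 12677·(-9616) ≡ 1 (mod 40893); reducing, -9616 mod 40893 = 31277.

31277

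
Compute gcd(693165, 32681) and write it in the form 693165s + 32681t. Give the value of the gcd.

Euclidean algorithm:
693165 = 21·32681 + 6864
32681 = 4·6864 + 5225
6864 = 1·5225 + 1639
5225 = 3·1639 + 308
1639 = 5·308 + 99
308 = 3·99 + 11
99 = 9·11 + 0
gcd(693165, 32681) = 11.
Express as a combination:
11 = 308 − 3·99
11 = −3·1639 + 16·308
11 = 16·5225 − 51·1639
11 = −51·6864 + 67·5225
11 = 67·32681 − 319·6864
11 = −319·693165 + 6766·32681
So 11 = (-319)·693165 + (6766)·32681.

11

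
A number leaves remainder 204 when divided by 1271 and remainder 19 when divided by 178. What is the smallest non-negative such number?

Write x = 204 + 1271·k. Then 1271·k ≡ 19 − 204 ≡ 171 (mod 178).
Need 1271⁻¹ mod 178. Extended Euclid on (178, 25):
178 = 7*25 + 3
25 = 8*3 + 1
3 = 3*1 + 0
Back-substitute:
1 = 25 − 8·3
1 = −8·178 + 57·25
1271⁻¹ ≡ 57 (mod 178), so k ≡ 57·171 ≡ 135 (mod 178).
x = 204 + 1271·135 = 171789.

171789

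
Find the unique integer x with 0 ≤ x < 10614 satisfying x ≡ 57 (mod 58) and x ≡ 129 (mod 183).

Write x = 57 + 58·k. Then 58·k ≡ 129 − 57 ≡ 72 (mod 183).
Need 58⁻¹ mod 183. Extended Euclid on (183, 58):
183 = 3*58 + 9
58 = 6*9 + 4
9 = 2*4 + 1
4 = 4*1 + 0
Back-substitute:
1 = 9 − 2·4
1 = −2·58 + 13·9
1 = 13·183 − 41·58
58⁻¹ ≡ 142 (mod 183), so k ≡ 142·72 ≡ 159 (mod 183).
x = 57 + 58·159 = 9279.

9279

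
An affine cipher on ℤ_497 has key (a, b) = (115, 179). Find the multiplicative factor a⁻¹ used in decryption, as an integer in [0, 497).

Extended Euclidean algorithm:
497 = 4×115 + 37
115 = 3×37 + 4
37 = 9×4 + 1
4 = 4×1 + 0
The gcd is 1. Working backward:
1 = 37 − 9·4
1 = −9·115 + 28·37
1 = 28·497 − 121·115
Thus 115·(-121) ≡ 1 (mod 497); reducing, -121 mod 497 = 376.

376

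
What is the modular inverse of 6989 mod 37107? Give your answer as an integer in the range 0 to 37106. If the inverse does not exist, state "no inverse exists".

Run Euclid on (37107, 6989):
37107 = 5×6989 + 2162
6989 = 3×2162 + 503
2162 = 4×503 + 150
503 = 3×150 + 53
150 = 2×53 + 44
53 = 1×44 + 9
44 = 4×9 + 8
9 = 1×8 + 1
8 = 8×1 + 0
The gcd is 1. Working backward:
1 = 9 − 8
1 = −44 + 5·9
1 = 5·53 − 6·44
1 = −6·150 + 17·53
1 = 17·503 − 57·150
1 = −57·2162 + 245·503
1 = 245·6989 − 792·2162
1 = −792·37107 + 4205·6989
So 6989·4205 ≡ 1 (mod 37107).

4205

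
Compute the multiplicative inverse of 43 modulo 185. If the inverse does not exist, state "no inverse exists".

142

Apply the Euclidean algorithm to 185 and 43:
185 = 4*43 + 13
43 = 3*13 + 4
13 = 3*4 + 1
4 = 4*1 + 0
gcd = 1, so the inverse exists. Back-substitute:
1 = 13 − 3·4
1 = −3·43 + 10·13
1 = 10·185 − 43·43
Thus 43·(-43) ≡ 1 (mod 185); reducing, -43 mod 185 = 142.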